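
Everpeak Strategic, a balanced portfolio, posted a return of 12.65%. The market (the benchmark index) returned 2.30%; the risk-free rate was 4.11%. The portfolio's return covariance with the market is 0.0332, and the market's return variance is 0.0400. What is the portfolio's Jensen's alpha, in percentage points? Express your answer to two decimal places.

10.04

β = Cov / Var = 0.0332 / 0.0400 = 0.8300
E[R] = Rf + β(Rm − Rf) = 4.11% + 0.8300 × (2.30% − 4.11%) = 2.6077%
α = Rp − E[R] = 12.65% − 2.6077% = 10.0423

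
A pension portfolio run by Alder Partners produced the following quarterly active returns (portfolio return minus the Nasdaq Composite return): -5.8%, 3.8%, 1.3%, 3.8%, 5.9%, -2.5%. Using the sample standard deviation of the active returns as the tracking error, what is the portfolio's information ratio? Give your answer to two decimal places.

0.24

μ = (-5.8 + 3.8 + 1.3 + 3.8 + 5.9 − 2.5) / 6 = 6.50 / 6 = 1.0833%
Sample σ = √[Σ(r − μ)² / 5] = √[98.2283 / 5] = √19.6457 = 4.4323%
IR = μ / tracking error = 1.0833 / 4.4323 = 0.2444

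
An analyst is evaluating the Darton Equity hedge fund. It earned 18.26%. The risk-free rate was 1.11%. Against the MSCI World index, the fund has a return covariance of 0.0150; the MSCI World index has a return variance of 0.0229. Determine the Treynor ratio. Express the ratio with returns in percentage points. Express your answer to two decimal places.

β = Cov / Var = 0.0150 / 0.0229 = 0.6550
Treynor = (Rp − Rf) / β = (18.26% − 1.11%) / 0.6550 = 17.15 / 0.6550 = 26.1832

26.18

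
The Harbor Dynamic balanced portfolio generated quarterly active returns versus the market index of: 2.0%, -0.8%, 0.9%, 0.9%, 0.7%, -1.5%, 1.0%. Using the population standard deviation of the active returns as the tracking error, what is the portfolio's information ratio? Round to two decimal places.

Mean return r̄ = 3.20 / 7 = 0.4571%
Σ(r − r̄)² = (2 − 0.4571)² + (-0.8 − 0.4571)² + … = 8.5371
σ = √[8.5371 / 7] = 1.1043%
IR = r̄ / tracking error = 0.4571 / 1.1043 = 0.4139

0.41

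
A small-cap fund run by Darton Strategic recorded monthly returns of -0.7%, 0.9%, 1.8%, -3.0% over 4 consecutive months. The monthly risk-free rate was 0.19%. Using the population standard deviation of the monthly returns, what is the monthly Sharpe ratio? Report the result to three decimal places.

-0.241

Mean return r̄ = -1.00 / 4 = -0.2500%
Population σ = √[Σ(r − r̄)² / 4] = √[13.2900 / 4] = √3.3225 = 1.8228%
Sharpe = (r̄ − rf) / σ = (-0.2500 − 0.19) / 1.8228 = -0.4400 / 1.8228 = -0.2414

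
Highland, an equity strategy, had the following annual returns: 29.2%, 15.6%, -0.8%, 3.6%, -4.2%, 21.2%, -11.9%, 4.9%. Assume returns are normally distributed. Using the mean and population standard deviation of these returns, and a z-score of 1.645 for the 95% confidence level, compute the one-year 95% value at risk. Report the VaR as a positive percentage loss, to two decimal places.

13.99

μ = (29.2 + 15.6 − 0.8 + 3.6 − 4.2 + 21.2 − 11.9 + 4.9) / 8 = 7.2000%
Σ(r − μ)² = 1327.5800; population σ = √(1327.5800/8) = 12.8821%
VaR = −(μ − z·σ) = −(7.2000 − 1.645 × 12.8821) = −(-13.9911) = 13.9911%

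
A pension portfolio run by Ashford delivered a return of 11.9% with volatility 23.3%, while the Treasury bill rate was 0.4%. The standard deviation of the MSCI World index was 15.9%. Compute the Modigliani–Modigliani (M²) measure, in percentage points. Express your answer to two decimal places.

Sharpe = (Rp − Rf) / σp = (11.9% − 0.4%) / 23.3% = 0.4936
M² = Rf + Sharpe × σm = 0.4% + 0.4936 × 15.9% = 8.2482%

8.25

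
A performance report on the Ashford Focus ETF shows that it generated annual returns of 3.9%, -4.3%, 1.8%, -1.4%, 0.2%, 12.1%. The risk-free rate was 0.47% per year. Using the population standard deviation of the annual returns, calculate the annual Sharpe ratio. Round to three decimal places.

r̄ = (3.9 − 4.3 + 1.8 − 1.4 + 0.2 + 12.1) / 6 = 12.30 / 6 = 2.0500%
Σ(r − r̄)² = (3.9 − 2.0500)² + (-4.3 − 2.0500)² + (1.8 − 2.0500)² + … = 160.1350
σ = √[160.1350 / 6] = 5.1662%
Sharpe = (r̄ − rf) / σ = (2.0500 − 0.47) / 5.1662 = 1.5800 / 5.1662 = 0.3058

0.306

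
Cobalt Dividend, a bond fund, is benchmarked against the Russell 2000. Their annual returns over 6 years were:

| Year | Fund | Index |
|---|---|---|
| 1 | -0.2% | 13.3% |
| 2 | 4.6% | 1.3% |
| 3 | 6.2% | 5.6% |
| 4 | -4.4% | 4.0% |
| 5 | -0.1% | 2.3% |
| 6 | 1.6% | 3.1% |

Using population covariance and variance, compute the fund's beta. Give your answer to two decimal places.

-0.14

r̄p = 1.2833%,  r̄m = 4.9333%
Cov = Σ(rp − r̄p)(rm − r̄m) / 6 = -2.1361
Var(rm) = Σ(rm − r̄m)² / 6 = 15.8022
β = Cov / Var = -2.1361 / 15.8022 = -0.1352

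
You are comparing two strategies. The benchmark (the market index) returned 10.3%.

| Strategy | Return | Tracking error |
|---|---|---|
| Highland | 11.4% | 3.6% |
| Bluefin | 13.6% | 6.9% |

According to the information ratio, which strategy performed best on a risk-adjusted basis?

Highland: IR = (11.4% − 10.3%) / 3.6% = 0.306
Bluefin: IR = (13.6% − 10.3%) / 6.9% = 0.478
Highest: Bluefin (0.478).

Bluefin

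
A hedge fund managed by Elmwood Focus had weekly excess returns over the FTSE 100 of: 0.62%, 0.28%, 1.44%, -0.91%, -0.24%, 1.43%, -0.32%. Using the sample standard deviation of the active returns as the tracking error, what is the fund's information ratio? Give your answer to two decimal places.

μ = (0.62 + 0.28 + 1.44 − 0.91 − 0.24 + 1.43 − 0.32) / 7 = 0.3286%
Σ(r − μ)² = (0.62 − 0.3286)² + (0.28 − 0.3286)² + (1.44 − 0.3286)² + … = 4.8137
σ = √[4.8137 / 6] = 0.8957%
IR = μ / tracking error = 0.3286 / 0.8957 = 0.3669

0.37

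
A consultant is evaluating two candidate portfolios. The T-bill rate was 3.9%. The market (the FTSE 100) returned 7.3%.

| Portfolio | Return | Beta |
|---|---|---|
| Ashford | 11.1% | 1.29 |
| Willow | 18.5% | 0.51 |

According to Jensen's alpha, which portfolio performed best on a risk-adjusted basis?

Ashford: α = 11.1% − [3.9% + 1.29 × (7.3% − 3.9%)] = 2.814
Willow: α = 18.5% − [3.9% + 0.51 × (7.3% − 3.9%)] = 12.866
Highest: Willow (12.866).

Willow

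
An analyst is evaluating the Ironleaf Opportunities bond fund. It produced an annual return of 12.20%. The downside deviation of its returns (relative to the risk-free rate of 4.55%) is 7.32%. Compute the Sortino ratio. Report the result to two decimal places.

Sortino = (Rp − Rf) / σd = (12.20% − 4.55%) / 7.32% = 7.65% / 7.32% = 1.0451

1.05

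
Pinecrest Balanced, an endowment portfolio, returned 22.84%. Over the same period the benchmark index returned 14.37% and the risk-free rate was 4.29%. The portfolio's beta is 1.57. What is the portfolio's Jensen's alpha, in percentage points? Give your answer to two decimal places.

2.72

CAPM expected return = Rf + β(Rm − Rf) = 4.29% + 1.57 × (14.37% − 4.29%) = 4.29 + 1.57 × 10.08 = 20.1156%
Jensen's α = Rp − E[R] = 22.84% − 20.1156% = 2.7244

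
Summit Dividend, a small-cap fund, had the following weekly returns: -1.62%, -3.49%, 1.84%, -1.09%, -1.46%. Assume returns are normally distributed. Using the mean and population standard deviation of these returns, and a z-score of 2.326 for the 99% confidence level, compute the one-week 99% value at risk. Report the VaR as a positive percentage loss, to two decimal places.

μ = (-1.62 − 3.49 + 1.84 − 1.09 − 1.46) / 5 = -5.820 / 5 = -1.1640%
Σ(r − μ)² = (-1.62 − (-1.1640))² + (-3.49 − (-1.1640))² + (1.84 − (-1.1640))² + … = 14.7353
σ = √[14.7353 / 5] = 1.7167%
VaR = −(μ − z·σ) = −(-1.1640 − 2.326 × 1.7167) = −(-5.1570) = 5.1570%

5.16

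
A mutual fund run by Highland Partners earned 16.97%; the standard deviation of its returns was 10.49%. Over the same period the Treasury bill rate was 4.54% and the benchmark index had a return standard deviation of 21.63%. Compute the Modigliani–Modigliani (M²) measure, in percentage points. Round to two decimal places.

Sharpe = (Rp − Rf) / σp = (16.97% − 4.54%) / 10.49% = 1.1849
M² = Rf + Sharpe × σm = 4.54% + 1.1849 × 21.63% = 30.1694%

30.17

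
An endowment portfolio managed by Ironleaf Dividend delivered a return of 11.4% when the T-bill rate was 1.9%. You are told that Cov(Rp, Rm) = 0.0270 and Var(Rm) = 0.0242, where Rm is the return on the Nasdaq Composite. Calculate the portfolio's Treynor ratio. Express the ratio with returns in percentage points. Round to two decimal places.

8.51

β = Cov / Var = 0.0270 / 0.0242 = 1.1157
Treynor = (Rp − Rf) / β = (11.4% − 1.9%) / 1.1157 = 9.50 / 1.1157 = 8.5148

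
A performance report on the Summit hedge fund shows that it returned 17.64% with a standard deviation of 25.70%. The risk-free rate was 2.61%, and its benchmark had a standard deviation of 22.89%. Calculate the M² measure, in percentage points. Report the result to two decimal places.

16.00

Sharpe = (Rp − Rf) / σp = (17.64% − 2.61%) / 25.70% = 0.5848
M² = Rf + Sharpe × σm = 2.61% + 0.5848 × 22.89% = 15.9961%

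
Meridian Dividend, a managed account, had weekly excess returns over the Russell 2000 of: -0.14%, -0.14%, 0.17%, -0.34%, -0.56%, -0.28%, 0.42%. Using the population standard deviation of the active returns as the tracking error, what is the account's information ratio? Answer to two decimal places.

-0.41

Mean return r̄ = -0.870 / 7 = -0.1243%
Σ(r − r̄)² = 0.6440; population σ = √(0.6440/7) = 0.3033%
IR = r̄ / tracking error = -0.1243 / 0.3033 = -0.4098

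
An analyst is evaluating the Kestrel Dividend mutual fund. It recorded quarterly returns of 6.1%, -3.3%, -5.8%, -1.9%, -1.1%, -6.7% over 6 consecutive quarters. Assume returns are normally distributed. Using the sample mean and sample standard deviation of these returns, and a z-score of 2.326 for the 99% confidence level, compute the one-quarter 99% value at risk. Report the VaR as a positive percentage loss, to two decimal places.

12.75

Mean return r̄ = -12.70 / 6 = -2.1167%
Sample σ = √[Σ(r − r̄)² / 5] = √[104.5683 / 5] = √20.9137 = 4.5731%
VaR = −(r̄ − z·σ) = −(-2.1167 − 2.326 × 4.5731) = −(-12.7537) = 12.7537%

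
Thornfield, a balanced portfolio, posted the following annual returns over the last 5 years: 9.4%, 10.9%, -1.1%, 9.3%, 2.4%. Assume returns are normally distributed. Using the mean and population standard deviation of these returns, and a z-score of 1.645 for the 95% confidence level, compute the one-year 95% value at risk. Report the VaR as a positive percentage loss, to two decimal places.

μ = (9.4 + 10.9 − 1.1 + 9.3 + 2.4) / 5 = 6.1800%
Σ(r − μ)² = 109.6680; population σ = √(109.6680/5) = 4.6833%
VaR = −(μ − z·σ) = −(6.1800 − 1.645 × 4.6833) = −(-1.5240) = 1.5240%

1.52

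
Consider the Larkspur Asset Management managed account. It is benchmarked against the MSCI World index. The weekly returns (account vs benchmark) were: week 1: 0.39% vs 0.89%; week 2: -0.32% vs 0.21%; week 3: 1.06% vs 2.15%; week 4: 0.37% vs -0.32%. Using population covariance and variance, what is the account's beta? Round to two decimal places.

0.39

r̄p = 0.3750%,  r̄m = 0.7325%
Cov = Σ(rp − r̄p)(rm − r̄m) / 4 = 0.3354
Var(rm) = Σ(rm − r̄m)² / 4 = 0.8537
β = Cov / Var = 0.3354 / 0.8537 = 0.3929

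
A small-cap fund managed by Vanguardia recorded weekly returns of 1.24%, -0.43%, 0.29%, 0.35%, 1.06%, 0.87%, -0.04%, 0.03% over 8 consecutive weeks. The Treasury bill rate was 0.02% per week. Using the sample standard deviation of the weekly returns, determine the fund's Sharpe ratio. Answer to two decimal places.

0.69

μ = (1.24 − 0.43 + 0.29 + 0.35 + 1.06 + 0.87 − 0.04 + 0.03) / 8 = 3.370 / 8 = 0.4213%
Sample std dev = √[2.3925 / 7] = 0.5846%
Sharpe = (μ − rf) / σ = (0.4213 − 0.02) / 0.5846 = 0.4013 / 0.5846 = 0.6865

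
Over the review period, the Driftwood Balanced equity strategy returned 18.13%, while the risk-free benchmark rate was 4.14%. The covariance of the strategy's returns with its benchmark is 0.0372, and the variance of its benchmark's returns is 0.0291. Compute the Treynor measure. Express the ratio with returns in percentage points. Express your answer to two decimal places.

β = Cov / Var = 0.0372 / 0.0291 = 1.2784
Treynor = (Rp − Rf) / β = (18.13% − 4.14%) / 1.2784 = 13.99 / 1.2784 = 10.9434

10.94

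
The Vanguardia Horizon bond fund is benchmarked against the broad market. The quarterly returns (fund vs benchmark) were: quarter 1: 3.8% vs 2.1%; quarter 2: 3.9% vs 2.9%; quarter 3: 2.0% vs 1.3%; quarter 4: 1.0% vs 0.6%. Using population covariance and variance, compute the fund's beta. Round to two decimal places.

1.36

r̄p = 2.6750%,  r̄m = 1.7250%
Cov = Σ(rp − r̄p)(rm − r̄m) / 4 = 1.0081
Var(rm) = Σ(rm − r̄m)² / 4 = 0.7419
β = Cov / Var = 1.0081 / 0.7419 = 1.3588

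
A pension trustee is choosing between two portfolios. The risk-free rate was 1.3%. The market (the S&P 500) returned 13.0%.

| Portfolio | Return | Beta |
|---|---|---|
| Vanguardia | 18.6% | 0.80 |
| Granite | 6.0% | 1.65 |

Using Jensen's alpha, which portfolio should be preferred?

Vanguardia

Vanguardia: α = 18.6% − [1.3% + 0.80 × (13.0% − 1.3%)] = 7.940
Granite: α = 6.0% − [1.3% + 1.65 × (13.0% − 1.3%)] = -14.605
Highest: Vanguardia (7.940).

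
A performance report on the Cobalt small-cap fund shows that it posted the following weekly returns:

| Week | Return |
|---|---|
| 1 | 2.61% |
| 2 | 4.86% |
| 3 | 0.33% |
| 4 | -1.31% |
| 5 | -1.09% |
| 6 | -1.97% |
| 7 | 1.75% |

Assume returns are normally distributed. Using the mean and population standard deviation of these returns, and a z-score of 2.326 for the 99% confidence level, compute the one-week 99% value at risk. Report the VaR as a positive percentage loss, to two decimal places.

4.58

r̄ = (2.61 + 4.86 + 0.33 − 1.31 − 1.09 − 1.97 + 1.75) / 7 = 5.180 / 7 = 0.7400%
Σ(r − r̄)² = (2.61 − 0.7400)² + (4.86 − 0.7400)² + (0.33 − 0.7400)² + … = 36.5550
population σ = √(36.5550 / 7) = √5.2221 = 2.2852%
VaR = −(r̄ − z·σ) = −(0.7400 − 2.326 × 2.2852) = −(-4.5754) = 4.5754%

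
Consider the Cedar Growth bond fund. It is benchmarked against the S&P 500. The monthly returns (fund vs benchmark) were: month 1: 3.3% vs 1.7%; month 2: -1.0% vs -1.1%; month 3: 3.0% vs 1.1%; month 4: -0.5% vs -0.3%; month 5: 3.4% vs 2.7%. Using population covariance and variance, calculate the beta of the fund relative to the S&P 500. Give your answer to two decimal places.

r̄p = 1.6400%,  r̄m = 0.8200%
Cov = Σ(rp − r̄p)(rm − r̄m) / 5 = 2.5232
Var(rm) = Σ(rm − r̄m)² / 5 = 1.8656
β = Cov / Var = 2.5232 / 1.8656 = 1.3525

1.35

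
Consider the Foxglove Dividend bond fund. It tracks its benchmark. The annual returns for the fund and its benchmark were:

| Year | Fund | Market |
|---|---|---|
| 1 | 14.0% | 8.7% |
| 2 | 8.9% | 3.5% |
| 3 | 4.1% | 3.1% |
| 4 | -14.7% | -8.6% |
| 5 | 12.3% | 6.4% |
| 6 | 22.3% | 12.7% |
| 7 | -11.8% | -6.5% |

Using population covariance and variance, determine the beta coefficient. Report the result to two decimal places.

1.75

r̄p = 5.0143%,  r̄m = 2.7571%
Cov = Σ(rp − r̄p)(rm − r̄m) / 7 = 90.5620
Var(rm) = Σ(rm − r̄m)² / 7 = 51.8282
β = Cov / Var = 90.5620 / 51.8282 = 1.7473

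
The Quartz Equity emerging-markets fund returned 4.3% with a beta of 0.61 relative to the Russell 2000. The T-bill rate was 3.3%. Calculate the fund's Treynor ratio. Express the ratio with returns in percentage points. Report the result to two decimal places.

Treynor = (Rp − Rf) / β = (4.3% − 3.3%) / 0.61 = 1.00 / 0.61 = 1.6393

1.64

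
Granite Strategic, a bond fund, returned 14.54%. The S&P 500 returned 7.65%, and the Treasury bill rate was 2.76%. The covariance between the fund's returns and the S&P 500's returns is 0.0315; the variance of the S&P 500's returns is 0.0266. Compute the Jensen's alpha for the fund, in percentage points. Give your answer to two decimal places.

5.99

β = Cov / Var = 0.0315 / 0.0266 = 1.1842
E[R] = Rf + β(Rm − Rf) = 2.76% + 1.1842 × (7.65% − 2.76%) = 8.5507%
α = Rp − E[R] = 14.54% − 8.5507% = 5.9893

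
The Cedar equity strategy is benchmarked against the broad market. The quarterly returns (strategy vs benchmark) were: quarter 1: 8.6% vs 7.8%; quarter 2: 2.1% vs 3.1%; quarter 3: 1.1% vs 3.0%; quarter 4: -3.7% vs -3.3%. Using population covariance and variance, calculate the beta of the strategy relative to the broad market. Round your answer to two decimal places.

r̄p = 2.0250%,  r̄m = 2.6500%
Cov = Σ(rp − r̄p)(rm − r̄m) / 4 = 16.9088
Var(rm) = Σ(rm − r̄m)² / 4 = 15.5625
β = Cov / Var = 16.9088 / 15.5625 = 1.0865

1.09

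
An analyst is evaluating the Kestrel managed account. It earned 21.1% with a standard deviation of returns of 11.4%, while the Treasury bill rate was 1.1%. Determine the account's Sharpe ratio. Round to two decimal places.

Sharpe = (Rp − Rf) / σp = (21.1% − 1.1%) / 11.4% = 20.00% / 11.4% = 1.7544

1.75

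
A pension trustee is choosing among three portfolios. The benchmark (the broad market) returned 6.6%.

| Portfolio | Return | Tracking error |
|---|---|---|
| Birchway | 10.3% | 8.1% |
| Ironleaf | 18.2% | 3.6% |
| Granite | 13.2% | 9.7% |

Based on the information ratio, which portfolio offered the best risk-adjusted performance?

Ironleaf

Birchway: IR = (10.3% − 6.6%) / 8.1% = 0.457
Ironleaf: IR = (18.2% − 6.6%) / 3.6% = 3.222
Granite: IR = (13.2% − 6.6%) / 9.7% = 0.680
Highest: Ironleaf (3.222).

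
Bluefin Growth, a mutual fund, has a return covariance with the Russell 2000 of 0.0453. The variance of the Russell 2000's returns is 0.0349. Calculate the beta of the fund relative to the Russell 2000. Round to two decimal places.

1.30

β = Cov(Rp, Rm) / Var(Rm) = 0.0453 / 0.0349 = 1.2980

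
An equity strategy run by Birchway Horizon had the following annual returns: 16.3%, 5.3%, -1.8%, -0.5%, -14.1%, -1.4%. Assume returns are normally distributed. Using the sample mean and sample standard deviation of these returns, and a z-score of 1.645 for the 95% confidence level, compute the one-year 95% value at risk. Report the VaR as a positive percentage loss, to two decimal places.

Mean return μ = 3.80 / 6 = 0.6333%
Sample std dev = √[495.6333 / 5] = 9.9562%
VaR = −(μ − z·σ) = −(0.6333 − 1.645 × 9.9562) = −(-15.7446) = 15.7446%

15.74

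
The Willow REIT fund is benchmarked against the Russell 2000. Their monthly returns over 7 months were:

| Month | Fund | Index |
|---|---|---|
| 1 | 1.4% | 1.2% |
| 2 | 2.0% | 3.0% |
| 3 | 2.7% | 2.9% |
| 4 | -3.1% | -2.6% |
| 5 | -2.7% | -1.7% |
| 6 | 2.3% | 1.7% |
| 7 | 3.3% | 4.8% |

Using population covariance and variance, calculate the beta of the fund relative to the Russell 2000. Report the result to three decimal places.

0.952

r̄p = 0.8429%,  r̄m = 1.3286%
Cov = Σ(rp − r̄p)(rm − r̄m) / 7 = 5.7245
Var(rm) = Σ(rm − r̄m)² / 7 = 6.0106
β = Cov / Var = 5.7245 / 6.0106 = 0.9524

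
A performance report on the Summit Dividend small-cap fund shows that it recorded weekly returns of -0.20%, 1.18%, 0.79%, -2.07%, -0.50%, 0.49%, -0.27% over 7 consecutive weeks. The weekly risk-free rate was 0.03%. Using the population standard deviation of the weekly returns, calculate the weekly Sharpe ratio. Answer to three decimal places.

Mean return μ = -0.580 / 7 = -0.0829%
Population std dev = √[6.8563 / 7] = 0.9897%
Sharpe = (μ − rf) / σ = (-0.0829 − 0.03) / 0.9897 = -0.1129 / 0.9897 = -0.1141

-0.114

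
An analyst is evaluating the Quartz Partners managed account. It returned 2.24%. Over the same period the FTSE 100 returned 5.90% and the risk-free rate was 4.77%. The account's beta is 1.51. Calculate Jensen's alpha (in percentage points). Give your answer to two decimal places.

-4.24

CAPM expected return = Rf + β(Rm − Rf) = 4.77% + 1.51 × (5.90% − 4.77%) = 4.77 + 1.51 × 1.13 = 6.4763%
Jensen's α = Rp − E[R] = 2.24% − 6.4763% = -4.2363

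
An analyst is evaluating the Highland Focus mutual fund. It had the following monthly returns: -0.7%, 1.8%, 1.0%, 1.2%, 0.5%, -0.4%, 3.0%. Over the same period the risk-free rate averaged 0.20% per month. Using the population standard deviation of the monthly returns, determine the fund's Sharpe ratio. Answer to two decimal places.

r̄ = (-0.7 + 1.8 + 1 + 1.2 + 0.5 − 0.4 + 3) / 7 = 6.40 / 7 = 0.9143%
Population std dev = √[9.7286 / 7] = 1.1789%
Sharpe = (r̄ − rf) / σ = (0.9143 − 0.2) / 1.1789 = 0.7143 / 1.1789 = 0.6059

0.61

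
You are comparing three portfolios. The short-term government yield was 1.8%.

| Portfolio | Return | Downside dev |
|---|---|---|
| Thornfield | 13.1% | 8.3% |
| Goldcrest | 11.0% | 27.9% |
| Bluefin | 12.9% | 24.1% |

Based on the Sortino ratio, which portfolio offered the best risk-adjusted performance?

Thornfield: Sortino ratio = (13.1% − 1.8%) / 8.3% = 1.361
Goldcrest: Sortino ratio = (11.0% − 1.8%) / 27.9% = 0.330
Bluefin: Sortino ratio = (12.9% − 1.8%) / 24.1% = 0.461
Highest: Thornfield (1.361).

Thornfield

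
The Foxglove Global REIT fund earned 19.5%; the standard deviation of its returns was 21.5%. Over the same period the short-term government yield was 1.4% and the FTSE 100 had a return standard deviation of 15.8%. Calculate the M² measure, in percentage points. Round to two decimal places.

Sharpe = (Rp − Rf) / σp = (19.5% − 1.4%) / 21.5% = 0.8419
M² = Rf + Sharpe × σm = 1.4% + 0.8419 × 15.8% = 14.7020%

14.70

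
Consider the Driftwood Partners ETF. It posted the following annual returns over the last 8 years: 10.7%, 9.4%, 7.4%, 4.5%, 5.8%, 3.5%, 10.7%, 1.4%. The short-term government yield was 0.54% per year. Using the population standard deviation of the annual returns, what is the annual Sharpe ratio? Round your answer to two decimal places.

1.90

Mean return r̄ = 53.40 / 8 = 6.6750%
Σ(r − r̄)² = (10.7 − 6.6750)² + (9.4 − 6.6750)² + (7.4 − 6.6750)² + … = 83.7550
population σ = √(83.7550 / 8) = √10.4694 = 3.2356%
Sharpe = (r̄ − rf) / σ = (6.6750 − 0.54) / 3.2356 = 6.1350 / 3.2356 = 1.8961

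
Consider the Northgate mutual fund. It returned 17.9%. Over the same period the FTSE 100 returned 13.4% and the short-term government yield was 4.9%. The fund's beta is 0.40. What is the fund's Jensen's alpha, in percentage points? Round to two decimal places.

9.60

CAPM expected return = Rf + β(Rm − Rf) = 4.9% + 0.40 × (13.4% − 4.9%) = 4.9 + 0.40 × 8.50 = 8.3000%
Jensen's α = Rp − E[R] = 17.9% − 8.3000% = 9.6000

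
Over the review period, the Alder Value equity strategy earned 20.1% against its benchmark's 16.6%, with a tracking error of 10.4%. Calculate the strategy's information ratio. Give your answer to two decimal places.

IR = (Rp − Rb) / TE = (20.1% − 16.6%) / 10.4% = 3.50% / 10.4% = 0.3365

0.34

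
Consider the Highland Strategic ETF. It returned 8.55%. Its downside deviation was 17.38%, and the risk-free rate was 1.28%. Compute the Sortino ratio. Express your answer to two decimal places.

0.42

Sortino = (Rp − Rf) / σd = (8.55% − 1.28%) / 17.38% = 7.27% / 17.38% = 0.4183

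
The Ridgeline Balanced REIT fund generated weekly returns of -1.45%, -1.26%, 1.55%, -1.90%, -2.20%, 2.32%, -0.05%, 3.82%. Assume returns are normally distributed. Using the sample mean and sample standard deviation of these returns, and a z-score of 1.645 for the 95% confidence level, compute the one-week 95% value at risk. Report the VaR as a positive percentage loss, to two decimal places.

3.54

r̄ = (-1.45 − 1.26 + 1.55 − 1.9 − 2.2 + 2.32 − 0.05 + 3.82) / 8 = 0.1038%
Σ(r − r̄)² = 34.4338; sample σ = √(34.4338/7) = 2.2179%
VaR = −(r̄ − z·σ) = −(0.1038 − 1.645 × 2.2179) = −(-3.5446) = 3.5446%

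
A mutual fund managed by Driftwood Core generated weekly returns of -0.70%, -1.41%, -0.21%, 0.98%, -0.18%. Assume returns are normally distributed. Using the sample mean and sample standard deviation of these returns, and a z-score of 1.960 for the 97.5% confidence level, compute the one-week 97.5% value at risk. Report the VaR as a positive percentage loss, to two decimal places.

2.02

μ = (-0.7 − 1.41 − 0.21 + 0.98 − 0.18) / 5 = -0.3040%
Σ(r − μ)² = (-0.7 − (-0.3040))² + (-1.41 − (-0.3040))² + (-0.21 − (-0.3040))² + … = 3.0529
σ = √[3.0529 / 4] = 0.8736%
VaR = −(μ − z·σ) = −(-0.3040 − 1.960 × 0.8736) = −(-2.0163) = 2.0163%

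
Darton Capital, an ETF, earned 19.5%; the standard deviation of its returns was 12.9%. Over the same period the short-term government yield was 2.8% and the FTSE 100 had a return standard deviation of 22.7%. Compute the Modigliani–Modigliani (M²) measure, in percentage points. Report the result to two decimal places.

32.19

Sharpe = (Rp − Rf) / σp = (19.5% − 2.8%) / 12.9% = 1.2946
M² = Rf + Sharpe × σm = 2.8% + 1.2946 × 22.7% = 32.1874%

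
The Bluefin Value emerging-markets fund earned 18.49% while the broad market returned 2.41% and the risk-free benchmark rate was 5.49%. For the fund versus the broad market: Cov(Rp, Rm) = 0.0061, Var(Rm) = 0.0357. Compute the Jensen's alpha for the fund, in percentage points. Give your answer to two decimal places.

β = Cov / Var = 0.0061 / 0.0357 = 0.1709
E[R] = Rf + β(Rm − Rf) = 5.49% + 0.1709 × (2.41% − 5.49%) = 4.9636%
α = Rp − E[R] = 18.49% − 4.9636% = 13.5264

13.53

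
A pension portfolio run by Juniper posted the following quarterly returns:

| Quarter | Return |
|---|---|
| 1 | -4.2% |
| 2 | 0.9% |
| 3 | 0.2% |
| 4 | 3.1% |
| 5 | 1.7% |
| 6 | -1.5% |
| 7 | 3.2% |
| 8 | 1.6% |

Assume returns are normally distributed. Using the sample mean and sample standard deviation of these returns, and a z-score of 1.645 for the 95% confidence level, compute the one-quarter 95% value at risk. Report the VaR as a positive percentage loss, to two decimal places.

3.45

r̄ = (-4.2 + 0.9 + 0.2 + 3.1 + 1.7 − 1.5 + 3.2 + 1.6) / 8 = 0.6250%
Sample std dev = √[42.9150 / 7] = 2.4760%
VaR = −(r̄ − z·σ) = −(0.6250 − 1.645 × 2.4760) = −(-3.4480) = 3.4480%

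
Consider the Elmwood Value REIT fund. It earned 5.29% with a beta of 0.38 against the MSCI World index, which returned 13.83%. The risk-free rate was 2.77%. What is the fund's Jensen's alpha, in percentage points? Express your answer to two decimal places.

CAPM expected return = Rf + β(Rm − Rf) = 2.77% + 0.38 × (13.83% − 2.77%) = 2.77 + 0.38 × 11.06 = 6.9728%
Jensen's α = Rp − E[R] = 5.29% − 6.9728% = -1.6828

-1.68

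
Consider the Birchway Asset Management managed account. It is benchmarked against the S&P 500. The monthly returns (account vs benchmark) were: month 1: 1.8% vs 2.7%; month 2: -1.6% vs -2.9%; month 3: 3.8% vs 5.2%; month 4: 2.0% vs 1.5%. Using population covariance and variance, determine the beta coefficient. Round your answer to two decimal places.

0.65

r̄p = 1.5000%,  r̄m = 1.6250%
Cov = Σ(rp − r̄p)(rm − r̄m) / 4 = 5.6275
Var(rm) = Σ(rm − r̄m)² / 4 = 8.6069
β = Cov / Var = 5.6275 / 8.6069 = 0.6538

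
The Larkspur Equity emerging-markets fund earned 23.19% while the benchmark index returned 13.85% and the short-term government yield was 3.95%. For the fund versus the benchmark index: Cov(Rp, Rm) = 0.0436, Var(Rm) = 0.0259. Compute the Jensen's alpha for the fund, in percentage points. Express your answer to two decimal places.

2.57

β = Cov / Var = 0.0436 / 0.0259 = 1.6834
E[R] = Rf + β(Rm − Rf) = 3.95% + 1.6834 × (13.85% − 3.95%) = 20.6157%
α = Rp − E[R] = 23.19% − 20.6157% = 2.5743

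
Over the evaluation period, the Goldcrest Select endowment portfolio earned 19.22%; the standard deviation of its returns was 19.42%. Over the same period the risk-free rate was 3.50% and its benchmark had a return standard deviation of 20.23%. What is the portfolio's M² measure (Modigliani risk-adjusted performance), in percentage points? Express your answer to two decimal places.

Sharpe = (Rp − Rf) / σp = (19.22% − 3.50%) / 19.42% = 0.8095
M² = Rf + Sharpe × σm = 3.50% + 0.8095 × 20.23% = 19.8762%

19.88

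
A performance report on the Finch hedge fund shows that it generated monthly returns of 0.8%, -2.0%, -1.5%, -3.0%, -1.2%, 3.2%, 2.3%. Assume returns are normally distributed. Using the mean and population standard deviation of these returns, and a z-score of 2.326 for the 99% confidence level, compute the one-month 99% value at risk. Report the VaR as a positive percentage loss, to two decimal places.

Mean return r̄ = -1.40 / 7 = -0.2000%
Population std dev = √[32.5800 / 7] = 2.1574%
VaR = −(r̄ − z·σ) = −(-0.2000 − 2.326 × 2.1574) = −(-5.2181) = 5.2181%

5.22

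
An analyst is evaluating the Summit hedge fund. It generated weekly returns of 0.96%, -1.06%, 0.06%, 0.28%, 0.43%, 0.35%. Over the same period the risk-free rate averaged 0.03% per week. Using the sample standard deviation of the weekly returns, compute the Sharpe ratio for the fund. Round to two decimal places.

r̄ = (0.96 − 1.06 + 0.06 + 0.28 + 0.43 + 0.35) / 6 = 1.020 / 6 = 0.1700%
Σ(r − r̄)² = 2.2612; sample σ = √(2.2612/5) = 0.6725%
Sharpe = (r̄ − rf) / σ = (0.1700 − 0.03) / 0.6725 = 0.1400 / 0.6725 = 0.2082

0.21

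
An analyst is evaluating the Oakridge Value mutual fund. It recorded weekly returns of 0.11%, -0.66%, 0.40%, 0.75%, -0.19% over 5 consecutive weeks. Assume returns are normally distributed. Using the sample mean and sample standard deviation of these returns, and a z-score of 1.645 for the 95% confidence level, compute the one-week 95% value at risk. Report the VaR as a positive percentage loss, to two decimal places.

r̄ = (0.11 − 0.66 + 0.4 + 0.75 − 0.19) / 5 = 0.0820%
Σ(r − r̄)² = (0.11 − 0.0820)² + (-0.66 − 0.0820)² + … = 1.1727
σ = √[1.1727 / 4] = 0.5415%
VaR = −(r̄ − z·σ) = −(0.0820 − 1.645 × 0.5415) = −(-0.8088) = 0.8088%

0.81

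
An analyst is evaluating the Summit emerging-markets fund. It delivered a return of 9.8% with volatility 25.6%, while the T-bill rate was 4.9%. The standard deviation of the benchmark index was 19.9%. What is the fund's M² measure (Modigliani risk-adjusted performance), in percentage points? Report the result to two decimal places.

Sharpe = (Rp − Rf) / σp = (9.8% − 4.9%) / 25.6% = 0.1914
M² = Rf + Sharpe × σm = 4.9% + 0.1914 × 19.9% = 8.7089%

8.71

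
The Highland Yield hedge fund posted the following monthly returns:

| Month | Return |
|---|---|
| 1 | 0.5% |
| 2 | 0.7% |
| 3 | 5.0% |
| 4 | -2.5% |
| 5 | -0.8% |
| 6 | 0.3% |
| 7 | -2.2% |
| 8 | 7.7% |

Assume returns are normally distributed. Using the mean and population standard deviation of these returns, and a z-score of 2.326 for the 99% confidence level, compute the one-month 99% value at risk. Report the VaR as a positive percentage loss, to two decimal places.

Mean return μ = 8.70 / 8 = 1.0875%
Σ(r − μ)² = 87.3888; population σ = √(87.3888/8) = 3.3051%
VaR = −(μ − z·σ) = −(1.0875 − 2.326 × 3.3051) = −(-6.6002) = 6.6002%

6.60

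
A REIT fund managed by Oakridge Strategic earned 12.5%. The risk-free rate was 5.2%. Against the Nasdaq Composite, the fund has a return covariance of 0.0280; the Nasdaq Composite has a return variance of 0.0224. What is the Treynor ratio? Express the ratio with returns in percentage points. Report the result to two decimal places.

5.84

β = Cov / Var = 0.0280 / 0.0224 = 1.2500
Treynor = (Rp − Rf) / β = (12.5% − 5.2%) / 1.2500 = 7.30 / 1.2500 = 5.8400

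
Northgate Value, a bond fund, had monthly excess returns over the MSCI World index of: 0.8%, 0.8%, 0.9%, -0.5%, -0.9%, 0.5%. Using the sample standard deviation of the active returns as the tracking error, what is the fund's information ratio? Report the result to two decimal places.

0.35

μ = (0.8 + 0.8 + 0.9 − 0.5 − 0.9 + 0.5) / 6 = 1.60 / 6 = 0.2667%
Sample std dev = √[2.9733 / 5] = 0.7711%
IR = μ / tracking error = 0.2667 / 0.7711 = 0.3459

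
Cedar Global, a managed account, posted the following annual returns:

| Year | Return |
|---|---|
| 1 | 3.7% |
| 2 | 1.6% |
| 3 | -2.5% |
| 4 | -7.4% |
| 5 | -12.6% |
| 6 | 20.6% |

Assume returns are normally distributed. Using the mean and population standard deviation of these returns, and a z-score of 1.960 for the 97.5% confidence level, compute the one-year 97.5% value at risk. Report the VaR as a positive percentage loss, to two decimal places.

Mean return μ = 3.40 / 6 = 0.5667%
Population σ = √[Σ(r − μ)² / 6] = √[658.4533 / 6] = √109.7422 = 10.4758%
VaR = −(μ − z·σ) = −(0.5667 − 1.960 × 10.4758) = −(-19.9659) = 19.9659%

19.97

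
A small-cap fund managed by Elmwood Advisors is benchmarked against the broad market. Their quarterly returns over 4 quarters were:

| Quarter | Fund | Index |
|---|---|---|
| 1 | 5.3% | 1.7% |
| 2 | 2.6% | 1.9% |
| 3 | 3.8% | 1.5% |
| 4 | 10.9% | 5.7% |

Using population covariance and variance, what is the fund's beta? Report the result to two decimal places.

1.72

r̄p = 5.6500%,  r̄m = 2.7000%
Cov = Σ(rp − r̄p)(rm − r̄m) / 4 = 5.1900
Var(rm) = Σ(rm − r̄m)² / 4 = 3.0200
β = Cov / Var = 5.1900 / 3.0200 = 1.7185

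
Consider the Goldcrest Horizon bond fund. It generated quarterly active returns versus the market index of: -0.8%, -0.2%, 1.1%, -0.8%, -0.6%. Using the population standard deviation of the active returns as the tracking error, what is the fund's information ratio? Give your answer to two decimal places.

Mean return r̄ = -1.30 / 5 = -0.2600%
Σ(r − r̄)² = (-0.8 − (-0.2600))² + (-0.2 − (-0.2600))² + (1.1 − (-0.2600))² + … = 2.5520
population σ = √(2.5520 / 5) = √0.5104 = 0.7144%
IR = r̄ / tracking error = -0.2600 / 0.7144 = -0.3639

-0.36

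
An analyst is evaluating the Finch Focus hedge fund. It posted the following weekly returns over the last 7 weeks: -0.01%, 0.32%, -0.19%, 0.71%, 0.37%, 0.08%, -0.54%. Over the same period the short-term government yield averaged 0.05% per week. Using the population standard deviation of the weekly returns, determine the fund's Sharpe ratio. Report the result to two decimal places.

0.15

r̄ = (-0.01 + 0.32 − 0.19 + 0.71 + 0.37 + 0.08 − 0.54) / 7 = 0.1057%
Σ(r − r̄)² = (-0.01 − 0.1057)² + (0.32 − 0.1057)² + … = 0.9994
σ = √[0.9994 / 7] = 0.3779%
Sharpe = (r̄ − rf) / σ = (0.1057 − 0.05) / 0.3779 = 0.0557 / 0.3779 = 0.1474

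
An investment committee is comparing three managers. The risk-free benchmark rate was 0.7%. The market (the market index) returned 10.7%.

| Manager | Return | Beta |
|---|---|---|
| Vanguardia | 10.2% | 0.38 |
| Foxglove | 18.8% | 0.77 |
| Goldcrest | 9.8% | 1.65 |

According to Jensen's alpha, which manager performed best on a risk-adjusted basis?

Vanguardia: α = 10.2% − [0.7% + 0.38 × (10.7% − 0.7%)] = 5.700
Foxglove: α = 18.8% − [0.7% + 0.77 × (10.7% − 0.7%)] = 10.400
Goldcrest: α = 9.8% − [0.7% + 1.65 × (10.7% − 0.7%)] = -7.400
Highest: Foxglove (10.400).

Foxglove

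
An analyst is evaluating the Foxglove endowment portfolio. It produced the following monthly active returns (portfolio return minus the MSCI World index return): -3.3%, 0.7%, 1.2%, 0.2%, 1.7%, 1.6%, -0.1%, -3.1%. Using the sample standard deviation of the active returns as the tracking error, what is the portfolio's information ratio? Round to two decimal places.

-0.07

r̄ = (-3.3 + 0.7 + 1.2 + 0.2 + 1.7 + 1.6 − 0.1 − 3.1) / 8 = -1.10 / 8 = -0.1375%
Σ(r − r̄)² = (-3.3 − (-0.1375))² + (0.7 − (-0.1375))² + (1.2 − (-0.1375))² + … = 27.7788
σ = √[27.7788 / 7] = 1.9921%
IR = r̄ / tracking error = -0.1375 / 1.9921 = -0.0690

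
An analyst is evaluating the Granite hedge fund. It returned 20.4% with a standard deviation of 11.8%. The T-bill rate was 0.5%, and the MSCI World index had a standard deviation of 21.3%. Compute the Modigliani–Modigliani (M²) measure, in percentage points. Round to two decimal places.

Sharpe = (Rp − Rf) / σp = (20.4% − 0.5%) / 11.8% = 1.6864
M² = Rf + Sharpe × σm = 0.5% + 1.6864 × 21.3% = 36.4203%

36.42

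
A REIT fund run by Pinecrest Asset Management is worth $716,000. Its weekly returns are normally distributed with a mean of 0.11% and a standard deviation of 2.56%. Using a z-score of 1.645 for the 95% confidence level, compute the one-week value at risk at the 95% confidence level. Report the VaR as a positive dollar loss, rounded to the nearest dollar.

Return at the 95% tail: μ − z·σ = 0.11% − 1.645 × 2.56% = 0.11 − 4.2112 = -4.1012%
VaR = −(-4.1012%) × $716,000 = 4.1012% × $716,000 = $29,365

$29,365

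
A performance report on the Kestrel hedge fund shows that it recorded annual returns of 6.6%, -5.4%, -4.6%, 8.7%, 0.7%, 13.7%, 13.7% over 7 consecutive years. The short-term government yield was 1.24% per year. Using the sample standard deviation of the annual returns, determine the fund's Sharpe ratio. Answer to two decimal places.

r̄ = (6.6 − 5.4 − 4.6 + 8.7 + 0.7 + 13.7 + 13.7) / 7 = 4.7714%
Σ(r − r̄)² = 386.0743; sample σ = √(386.0743/6) = 8.0216%
Sharpe = (r̄ − rf) / σ = (4.7714 − 1.24) / 8.0216 = 3.5314 / 8.0216 = 0.4402

0.44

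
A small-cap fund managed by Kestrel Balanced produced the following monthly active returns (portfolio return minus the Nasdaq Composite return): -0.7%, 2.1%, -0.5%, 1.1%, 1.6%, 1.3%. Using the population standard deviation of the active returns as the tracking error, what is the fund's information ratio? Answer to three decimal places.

0.778

μ = (-0.7 + 2.1 − 0.5 + 1.1 + 1.6 + 1.3) / 6 = 0.8167%
Population std dev = √[6.6083 / 6] = 1.0495%
IR = μ / tracking error = 0.8167 / 1.0495 = 0.7782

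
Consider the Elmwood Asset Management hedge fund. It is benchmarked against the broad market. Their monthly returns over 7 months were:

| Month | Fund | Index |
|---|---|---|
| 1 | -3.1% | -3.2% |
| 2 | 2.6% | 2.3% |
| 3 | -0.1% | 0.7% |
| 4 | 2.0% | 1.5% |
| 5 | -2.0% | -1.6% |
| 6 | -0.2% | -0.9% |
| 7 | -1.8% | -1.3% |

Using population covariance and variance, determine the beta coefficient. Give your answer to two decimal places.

r̄p = -0.3714%,  r̄m = -0.3571%
Cov = Σ(rp − r̄p)(rm − r̄m) / 7 = 3.3745
Var(rm) = Σ(rm − r̄m)² / 7 = 3.2053
β = Cov / Var = 3.3745 / 3.2053 = 1.0528

1.05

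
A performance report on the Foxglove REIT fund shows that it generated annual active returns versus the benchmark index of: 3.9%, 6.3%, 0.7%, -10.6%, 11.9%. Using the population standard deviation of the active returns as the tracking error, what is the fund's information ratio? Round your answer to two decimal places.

r̄ = (3.9 + 6.3 + 0.7 − 10.6 + 11.9) / 5 = 2.4400%
Population σ = √[Σ(r − r̄)² / 5] = √[279.5920 / 5] = √55.9184 = 7.4779%
IR = r̄ / tracking error = 2.4400 / 7.4779 = 0.3263

0.33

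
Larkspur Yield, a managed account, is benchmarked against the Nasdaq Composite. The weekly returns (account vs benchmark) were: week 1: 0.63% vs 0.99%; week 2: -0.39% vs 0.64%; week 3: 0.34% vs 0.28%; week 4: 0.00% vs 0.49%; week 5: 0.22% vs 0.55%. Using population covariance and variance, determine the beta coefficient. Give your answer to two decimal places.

r̄p = 0.1600%,  r̄m = 0.5900%
Cov = Σ(rp − r̄p)(rm − r̄m) / 5 = 0.0237
Var(rm) = Σ(rm − r̄m)² / 5 = 0.0540
β = Cov / Var = 0.0237 / 0.0540 = 0.4389

0.44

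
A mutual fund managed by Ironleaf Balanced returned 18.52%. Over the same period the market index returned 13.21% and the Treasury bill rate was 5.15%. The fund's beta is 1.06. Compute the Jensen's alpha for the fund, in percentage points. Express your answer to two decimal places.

CAPM expected return = Rf + β(Rm − Rf) = 5.15% + 1.06 × (13.21% − 5.15%) = 5.15 + 1.06 × 8.06 = 13.6936%
Jensen's α = Rp − E[R] = 18.52% − 13.6936% = 4.8264

4.83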